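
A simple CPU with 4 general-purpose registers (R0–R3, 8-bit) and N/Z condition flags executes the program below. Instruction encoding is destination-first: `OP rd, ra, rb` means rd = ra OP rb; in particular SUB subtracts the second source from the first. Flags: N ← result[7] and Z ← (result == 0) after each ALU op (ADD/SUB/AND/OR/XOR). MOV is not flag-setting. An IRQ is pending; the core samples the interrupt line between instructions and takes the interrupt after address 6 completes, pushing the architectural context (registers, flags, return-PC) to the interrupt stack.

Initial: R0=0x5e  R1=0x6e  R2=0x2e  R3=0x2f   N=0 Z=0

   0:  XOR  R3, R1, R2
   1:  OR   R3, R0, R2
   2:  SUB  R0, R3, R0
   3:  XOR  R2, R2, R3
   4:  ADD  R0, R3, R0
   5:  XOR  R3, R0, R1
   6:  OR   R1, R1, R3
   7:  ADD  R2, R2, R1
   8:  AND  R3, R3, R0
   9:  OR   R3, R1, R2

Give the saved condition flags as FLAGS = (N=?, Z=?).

FLAGS = (N=1, Z=0)

after  0: R0=0x5e R1=0x6e R2=0x2e R3=0x40  N=0 Z=0
after  1: R0=0x5e R1=0x6e R2=0x2e R3=0x7e  N=0 Z=0
after  2: R0=0x20 R1=0x6e R2=0x2e R3=0x7e  N=0 Z=0
after  3: R0=0x20 R1=0x6e R2=0x50 R3=0x7e  N=0 Z=0
after  4: R0=0x9e R1=0x6e R2=0x50 R3=0x7e  N=1 Z=0
after  5: R0=0x9e R1=0x6e R2=0x50 R3=0xf0  N=1 Z=0
after  6: R0=0x9e R1=0xfe R2=0x50 R3=0xf0  N=1 Z=0
-- IRQ taken; context saved, return-PC = 7 --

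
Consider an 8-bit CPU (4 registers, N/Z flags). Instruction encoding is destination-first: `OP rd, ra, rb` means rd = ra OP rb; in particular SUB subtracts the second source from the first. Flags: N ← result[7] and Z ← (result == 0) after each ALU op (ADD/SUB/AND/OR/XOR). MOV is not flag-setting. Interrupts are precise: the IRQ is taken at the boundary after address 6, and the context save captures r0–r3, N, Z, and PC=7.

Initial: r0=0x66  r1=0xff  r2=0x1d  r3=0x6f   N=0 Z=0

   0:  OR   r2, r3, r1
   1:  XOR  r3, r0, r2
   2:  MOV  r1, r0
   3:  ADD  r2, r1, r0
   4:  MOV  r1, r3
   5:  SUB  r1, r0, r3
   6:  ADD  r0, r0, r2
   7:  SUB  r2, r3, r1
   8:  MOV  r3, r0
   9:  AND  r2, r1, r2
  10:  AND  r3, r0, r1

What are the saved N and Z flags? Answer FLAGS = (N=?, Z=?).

FLAGS = (N=0, Z=0)

after  0: r0=0x66 r1=0xff r2=0xff r3=0x6f  N=1 Z=0
after  1: r0=0x66 r1=0xff r2=0xff r3=0x99  N=1 Z=0
after  2: r0=0x66 r1=0x66 r2=0xff r3=0x99  N=1 Z=0
after  3: r0=0x66 r1=0x66 r2=0xcc r3=0x99  N=1 Z=0
after  4: r0=0x66 r1=0x99 r2=0xcc r3=0x99  N=1 Z=0
after  5: r0=0x66 r1=0xcd r2=0xcc r3=0x99  N=1 Z=0
after  6: r0=0x32 r1=0xcd r2=0xcc r3=0x99  N=0 Z=0
-- IRQ taken; context saved, return-PC = 7 --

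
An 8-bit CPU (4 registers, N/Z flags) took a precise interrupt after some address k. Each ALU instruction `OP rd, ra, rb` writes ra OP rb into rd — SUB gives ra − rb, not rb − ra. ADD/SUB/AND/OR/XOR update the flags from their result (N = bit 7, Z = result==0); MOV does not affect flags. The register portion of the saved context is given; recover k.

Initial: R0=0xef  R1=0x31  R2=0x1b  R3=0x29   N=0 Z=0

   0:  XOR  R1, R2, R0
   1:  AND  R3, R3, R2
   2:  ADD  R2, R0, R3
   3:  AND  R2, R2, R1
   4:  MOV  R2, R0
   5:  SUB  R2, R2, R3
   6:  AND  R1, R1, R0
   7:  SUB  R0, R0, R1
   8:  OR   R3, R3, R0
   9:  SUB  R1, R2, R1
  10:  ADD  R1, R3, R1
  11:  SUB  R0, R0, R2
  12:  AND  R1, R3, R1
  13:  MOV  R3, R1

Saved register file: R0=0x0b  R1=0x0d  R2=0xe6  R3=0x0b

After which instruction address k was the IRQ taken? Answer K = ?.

after  0: R0=0xef R1=0xf4 R2=0x1b R3=0x29  N=1 Z=0
after  1: R0=0xef R1=0xf4 R2=0x1b R3=0x09  N=0 Z=0
after  2: R0=0xef R1=0xf4 R2=0xf8 R3=0x09  N=1 Z=0
after  3: R0=0xef R1=0xf4 R2=0xf0 R3=0x09  N=1 Z=0
after  4: R0=0xef R1=0xf4 R2=0xef R3=0x09  N=1 Z=0
after  5: R0=0xef R1=0xf4 R2=0xe6 R3=0x09  N=1 Z=0
after  6: R0=0xef R1=0xe4 R2=0xe6 R3=0x09  N=1 Z=0
after  7: R0=0x0b R1=0xe4 R2=0xe6 R3=0x09  N=0 Z=0
after  8: R0=0x0b R1=0xe4 R2=0xe6 R3=0x0b  N=0 Z=0
after  9: R0=0x0b R1=0x02 R2=0xe6 R3=0x0b  N=0 Z=0
after 10: R0=0x0b R1=0x0d R2=0xe6 R3=0x0b  N=0 Z=0
-- IRQ taken; context saved, return-PC = 11 --

K = 10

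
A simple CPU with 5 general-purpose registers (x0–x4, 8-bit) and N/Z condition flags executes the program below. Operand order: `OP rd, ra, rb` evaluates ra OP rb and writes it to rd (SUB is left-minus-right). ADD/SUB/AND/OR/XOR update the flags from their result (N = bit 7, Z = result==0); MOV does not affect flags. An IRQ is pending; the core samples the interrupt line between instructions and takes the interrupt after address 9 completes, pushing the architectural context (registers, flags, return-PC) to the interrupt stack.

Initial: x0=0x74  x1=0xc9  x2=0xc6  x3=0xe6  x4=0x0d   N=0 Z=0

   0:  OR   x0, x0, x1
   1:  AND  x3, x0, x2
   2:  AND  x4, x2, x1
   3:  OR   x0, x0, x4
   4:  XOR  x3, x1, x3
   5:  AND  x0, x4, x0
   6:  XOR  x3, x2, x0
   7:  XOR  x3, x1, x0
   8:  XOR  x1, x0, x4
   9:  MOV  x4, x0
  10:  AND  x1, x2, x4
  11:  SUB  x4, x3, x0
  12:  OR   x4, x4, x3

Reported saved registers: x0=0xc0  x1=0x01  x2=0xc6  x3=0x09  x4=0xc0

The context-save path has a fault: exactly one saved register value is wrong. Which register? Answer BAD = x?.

after  0: x0=0xfd x1=0xc9 x2=0xc6 x3=0xe6 x4=0x0d  N=1 Z=0
after  1: x0=0xfd x1=0xc9 x2=0xc6 x3=0xc4 x4=0x0d  N=1 Z=0
after  2: x0=0xfd x1=0xc9 x2=0xc6 x3=0xc4 x4=0xc0  N=1 Z=0
after  3: x0=0xfd x1=0xc9 x2=0xc6 x3=0xc4 x4=0xc0  N=1 Z=0
after  4: x0=0xfd x1=0xc9 x2=0xc6 x3=0x0d x4=0xc0  N=0 Z=0
after  5: x0=0xc0 x1=0xc9 x2=0xc6 x3=0x0d x4=0xc0  N=1 Z=0
after  6: x0=0xc0 x1=0xc9 x2=0xc6 x3=0x06 x4=0xc0  N=0 Z=0
after  7: x0=0xc0 x1=0xc9 x2=0xc6 x3=0x09 x4=0xc0  N=0 Z=0
after  8: x0=0xc0 x1=0x00 x2=0xc6 x3=0x09 x4=0xc0  N=0 Z=1
after  9: x0=0xc0 x1=0x00 x2=0xc6 x3=0x09 x4=0xc0  N=0 Z=1
-- IRQ taken; context saved, return-PC = 10 --
mismatch: x1: reported 0x01 vs actual 0x00

BAD = x1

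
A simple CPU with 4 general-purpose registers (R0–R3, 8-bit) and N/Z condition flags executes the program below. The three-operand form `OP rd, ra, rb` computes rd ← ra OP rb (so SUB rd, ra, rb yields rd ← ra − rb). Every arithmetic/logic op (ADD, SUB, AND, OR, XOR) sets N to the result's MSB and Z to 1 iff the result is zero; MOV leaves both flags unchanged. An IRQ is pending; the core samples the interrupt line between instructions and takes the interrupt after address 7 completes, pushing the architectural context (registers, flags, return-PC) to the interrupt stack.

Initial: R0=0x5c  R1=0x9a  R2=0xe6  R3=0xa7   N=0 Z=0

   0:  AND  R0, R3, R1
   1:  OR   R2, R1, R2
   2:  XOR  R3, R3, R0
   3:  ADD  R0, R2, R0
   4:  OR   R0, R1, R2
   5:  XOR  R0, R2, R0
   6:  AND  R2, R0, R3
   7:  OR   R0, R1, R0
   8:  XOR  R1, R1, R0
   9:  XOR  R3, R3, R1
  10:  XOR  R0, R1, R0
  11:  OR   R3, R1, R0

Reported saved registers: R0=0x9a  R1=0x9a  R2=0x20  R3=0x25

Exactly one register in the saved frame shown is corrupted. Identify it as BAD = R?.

BAD = R2

after  0: R0=0x82 R1=0x9a R2=0xe6 R3=0xa7  N=1 Z=0
after  1: R0=0x82 R1=0x9a R2=0xfe R3=0xa7  N=1 Z=0
after  2: R0=0x82 R1=0x9a R2=0xfe R3=0x25  N=0 Z=0
after  3: R0=0x80 R1=0x9a R2=0xfe R3=0x25  N=1 Z=0
after  4: R0=0xfe R1=0x9a R2=0xfe R3=0x25  N=1 Z=0
after  5: R0=0x00 R1=0x9a R2=0xfe R3=0x25  N=0 Z=1
after  6: R0=0x00 R1=0x9a R2=0x00 R3=0x25  N=0 Z=1
after  7: R0=0x9a R1=0x9a R2=0x00 R3=0x25  N=1 Z=0
-- IRQ taken; context saved, return-PC = 8 --
mismatch: R2: reported 0x20 vs actual 0x00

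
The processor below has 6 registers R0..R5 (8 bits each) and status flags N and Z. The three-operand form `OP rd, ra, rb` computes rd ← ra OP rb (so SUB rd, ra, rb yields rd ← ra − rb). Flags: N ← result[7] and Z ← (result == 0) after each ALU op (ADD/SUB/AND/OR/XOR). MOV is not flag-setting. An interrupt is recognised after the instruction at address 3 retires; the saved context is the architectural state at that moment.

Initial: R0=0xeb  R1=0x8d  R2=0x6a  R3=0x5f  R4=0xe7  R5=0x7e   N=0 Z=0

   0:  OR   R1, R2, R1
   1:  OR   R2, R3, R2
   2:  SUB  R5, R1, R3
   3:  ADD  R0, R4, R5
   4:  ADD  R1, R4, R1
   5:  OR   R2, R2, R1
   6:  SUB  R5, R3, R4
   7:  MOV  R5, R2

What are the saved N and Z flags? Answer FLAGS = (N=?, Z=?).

FLAGS = (N=0, Z=0)

after  0: R0=0xeb R1=0xef R2=0x6a R3=0x5f R4=0xe7 R5=0x7e  N=1 Z=0
after  1: R0=0xeb R1=0xef R2=0x7f R3=0x5f R4=0xe7 R5=0x7e  N=0 Z=0
after  2: R0=0xeb R1=0xef R2=0x7f R3=0x5f R4=0xe7 R5=0x90  N=1 Z=0
after  3: R0=0x77 R1=0xef R2=0x7f R3=0x5f R4=0xe7 R5=0x90  N=0 Z=0
-- IRQ taken; context saved, return-PC = 4 --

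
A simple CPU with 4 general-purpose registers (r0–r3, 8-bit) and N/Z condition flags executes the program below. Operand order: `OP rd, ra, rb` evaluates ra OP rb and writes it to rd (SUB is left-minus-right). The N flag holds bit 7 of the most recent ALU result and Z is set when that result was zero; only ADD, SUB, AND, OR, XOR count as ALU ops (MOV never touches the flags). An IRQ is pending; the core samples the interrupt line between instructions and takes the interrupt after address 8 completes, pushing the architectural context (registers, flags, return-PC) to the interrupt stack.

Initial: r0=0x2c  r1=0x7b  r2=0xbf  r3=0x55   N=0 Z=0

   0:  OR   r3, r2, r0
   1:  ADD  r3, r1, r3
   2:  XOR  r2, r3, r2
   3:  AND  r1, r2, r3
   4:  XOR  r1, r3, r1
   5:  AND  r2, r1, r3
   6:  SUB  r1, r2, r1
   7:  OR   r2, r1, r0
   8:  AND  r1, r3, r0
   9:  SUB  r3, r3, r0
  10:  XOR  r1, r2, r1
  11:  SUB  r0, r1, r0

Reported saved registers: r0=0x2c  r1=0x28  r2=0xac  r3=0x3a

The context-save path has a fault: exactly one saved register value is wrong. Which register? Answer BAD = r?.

BAD = r2

after  0: r0=0x2c r1=0x7b r2=0xbf r3=0xbf  N=1 Z=0
after  1: r0=0x2c r1=0x7b r2=0xbf r3=0x3a  N=0 Z=0
after  2: r0=0x2c r1=0x7b r2=0x85 r3=0x3a  N=1 Z=0
after  3: r0=0x2c r1=0x00 r2=0x85 r3=0x3a  N=0 Z=1
after  4: r0=0x2c r1=0x3a r2=0x85 r3=0x3a  N=0 Z=0
after  5: r0=0x2c r1=0x3a r2=0x3a r3=0x3a  N=0 Z=0
after  6: r0=0x2c r1=0x00 r2=0x3a r3=0x3a  N=0 Z=1
after  7: r0=0x2c r1=0x00 r2=0x2c r3=0x3a  N=0 Z=0
after  8: r0=0x2c r1=0x28 r2=0x2c r3=0x3a  N=0 Z=0
-- IRQ taken; context saved, return-PC = 9 --
mismatch: r2: reported 0xac vs actual 0x2c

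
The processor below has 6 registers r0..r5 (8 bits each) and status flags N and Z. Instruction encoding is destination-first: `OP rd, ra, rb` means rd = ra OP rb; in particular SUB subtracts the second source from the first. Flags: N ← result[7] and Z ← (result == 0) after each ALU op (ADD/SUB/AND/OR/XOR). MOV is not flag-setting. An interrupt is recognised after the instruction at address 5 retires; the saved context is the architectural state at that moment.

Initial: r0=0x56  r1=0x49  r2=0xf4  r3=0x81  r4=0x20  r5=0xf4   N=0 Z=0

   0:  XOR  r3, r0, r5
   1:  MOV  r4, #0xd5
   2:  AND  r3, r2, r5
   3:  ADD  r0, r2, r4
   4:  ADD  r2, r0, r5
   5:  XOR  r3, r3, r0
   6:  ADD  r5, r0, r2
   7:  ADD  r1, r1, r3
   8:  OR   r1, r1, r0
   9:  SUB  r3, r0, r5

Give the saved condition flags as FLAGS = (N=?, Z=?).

FLAGS = (N=0, Z=0)

after  0: r0=0x56 r1=0x49 r2=0xf4 r3=0xa2 r4=0x20 r5=0xf4  N=1 Z=0
after  1: r0=0x56 r1=0x49 r2=0xf4 r3=0xa2 r4=0xd5 r5=0xf4  N=1 Z=0
after  2: r0=0x56 r1=0x49 r2=0xf4 r3=0xf4 r4=0xd5 r5=0xf4  N=1 Z=0
after  3: r0=0xc9 r1=0x49 r2=0xf4 r3=0xf4 r4=0xd5 r5=0xf4  N=1 Z=0
after  4: r0=0xc9 r1=0x49 r2=0xbd r3=0xf4 r4=0xd5 r5=0xf4  N=1 Z=0
after  5: r0=0xc9 r1=0x49 r2=0xbd r3=0x3d r4=0xd5 r5=0xf4  N=0 Z=0
-- IRQ taken; context saved, return-PC = 6 --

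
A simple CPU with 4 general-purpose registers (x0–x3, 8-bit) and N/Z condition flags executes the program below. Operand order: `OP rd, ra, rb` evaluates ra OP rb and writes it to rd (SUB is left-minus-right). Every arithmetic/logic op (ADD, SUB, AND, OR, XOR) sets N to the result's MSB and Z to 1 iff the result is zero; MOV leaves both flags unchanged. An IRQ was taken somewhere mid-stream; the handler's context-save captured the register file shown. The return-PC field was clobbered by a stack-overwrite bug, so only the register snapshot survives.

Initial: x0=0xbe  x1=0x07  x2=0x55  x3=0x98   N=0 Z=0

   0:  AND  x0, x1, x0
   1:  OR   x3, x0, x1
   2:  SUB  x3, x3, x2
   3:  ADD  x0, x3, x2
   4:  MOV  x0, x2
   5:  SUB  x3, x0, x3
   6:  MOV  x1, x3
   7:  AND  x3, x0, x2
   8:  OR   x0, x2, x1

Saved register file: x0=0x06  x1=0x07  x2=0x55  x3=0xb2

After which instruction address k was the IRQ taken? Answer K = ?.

after  0: x0=0x06 x1=0x07 x2=0x55 x3=0x98  N=0 Z=0
after  1: x0=0x06 x1=0x07 x2=0x55 x3=0x07  N=0 Z=0
after  2: x0=0x06 x1=0x07 x2=0x55 x3=0xb2  N=1 Z=0
-- IRQ taken; context saved, return-PC = 3 --

K = 2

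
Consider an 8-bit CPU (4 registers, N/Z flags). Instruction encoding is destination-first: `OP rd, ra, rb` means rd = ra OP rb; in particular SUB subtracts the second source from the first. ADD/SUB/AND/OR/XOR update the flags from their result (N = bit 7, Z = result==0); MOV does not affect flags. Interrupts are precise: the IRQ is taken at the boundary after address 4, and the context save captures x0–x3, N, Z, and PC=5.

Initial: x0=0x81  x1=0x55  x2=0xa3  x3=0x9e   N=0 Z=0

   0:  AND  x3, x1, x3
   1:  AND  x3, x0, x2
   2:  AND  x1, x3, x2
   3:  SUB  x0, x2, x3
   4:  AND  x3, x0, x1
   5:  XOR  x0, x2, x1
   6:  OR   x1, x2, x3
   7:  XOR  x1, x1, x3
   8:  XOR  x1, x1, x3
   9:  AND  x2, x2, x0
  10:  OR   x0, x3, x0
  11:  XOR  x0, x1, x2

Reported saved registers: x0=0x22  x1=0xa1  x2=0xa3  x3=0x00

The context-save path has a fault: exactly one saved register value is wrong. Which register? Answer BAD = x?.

after  0: x0=0x81 x1=0x55 x2=0xa3 x3=0x14  N=0 Z=0
after  1: x0=0x81 x1=0x55 x2=0xa3 x3=0x81  N=1 Z=0
after  2: x0=0x81 x1=0x81 x2=0xa3 x3=0x81  N=1 Z=0
after  3: x0=0x22 x1=0x81 x2=0xa3 x3=0x81  N=0 Z=0
after  4: x0=0x22 x1=0x81 x2=0xa3 x3=0x00  N=0 Z=1
-- IRQ taken; context saved, return-PC = 5 --
mismatch: x1: reported 0xa1 vs actual 0x81

BAD = x1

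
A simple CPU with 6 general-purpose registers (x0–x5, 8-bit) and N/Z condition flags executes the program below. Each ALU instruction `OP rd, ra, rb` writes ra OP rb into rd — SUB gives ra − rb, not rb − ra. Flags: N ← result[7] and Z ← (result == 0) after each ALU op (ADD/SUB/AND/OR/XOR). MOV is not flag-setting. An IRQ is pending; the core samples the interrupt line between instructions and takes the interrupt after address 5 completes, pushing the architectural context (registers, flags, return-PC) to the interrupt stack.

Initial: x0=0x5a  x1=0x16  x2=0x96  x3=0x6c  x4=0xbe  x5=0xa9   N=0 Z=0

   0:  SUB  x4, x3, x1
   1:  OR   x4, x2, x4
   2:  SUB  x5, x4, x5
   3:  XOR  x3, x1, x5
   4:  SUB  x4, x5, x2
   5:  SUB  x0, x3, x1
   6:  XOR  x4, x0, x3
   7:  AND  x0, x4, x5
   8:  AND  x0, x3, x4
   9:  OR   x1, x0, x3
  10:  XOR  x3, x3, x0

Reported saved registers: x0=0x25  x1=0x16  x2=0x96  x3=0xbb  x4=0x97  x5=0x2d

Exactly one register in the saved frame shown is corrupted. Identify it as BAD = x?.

after  0: x0=0x5a x1=0x16 x2=0x96 x3=0x6c x4=0x56 x5=0xa9  N=0 Z=0
after  1: x0=0x5a x1=0x16 x2=0x96 x3=0x6c x4=0xd6 x5=0xa9  N=1 Z=0
after  2: x0=0x5a x1=0x16 x2=0x96 x3=0x6c x4=0xd6 x5=0x2d  N=0 Z=0
after  3: x0=0x5a x1=0x16 x2=0x96 x3=0x3b x4=0xd6 x5=0x2d  N=0 Z=0
after  4: x0=0x5a x1=0x16 x2=0x96 x3=0x3b x4=0x97 x5=0x2d  N=1 Z=0
after  5: x0=0x25 x1=0x16 x2=0x96 x3=0x3b x4=0x97 x5=0x2d  N=0 Z=0
-- IRQ taken; context saved, return-PC = 6 --
mismatch: x3: reported 0xbb vs actual 0x3b

BAD = x3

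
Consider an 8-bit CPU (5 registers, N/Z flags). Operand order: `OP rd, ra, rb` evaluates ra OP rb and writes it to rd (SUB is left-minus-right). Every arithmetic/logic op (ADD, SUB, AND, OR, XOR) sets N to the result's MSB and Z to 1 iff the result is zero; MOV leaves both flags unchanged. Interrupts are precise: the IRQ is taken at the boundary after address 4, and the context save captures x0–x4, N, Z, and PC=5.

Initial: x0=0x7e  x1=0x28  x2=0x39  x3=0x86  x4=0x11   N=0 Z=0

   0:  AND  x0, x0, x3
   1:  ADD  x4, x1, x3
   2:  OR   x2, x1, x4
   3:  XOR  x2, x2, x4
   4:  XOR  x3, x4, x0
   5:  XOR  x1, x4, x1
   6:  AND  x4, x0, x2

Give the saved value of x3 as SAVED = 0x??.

after  0: x0=0x06 x1=0x28 x2=0x39 x3=0x86 x4=0x11  N=0 Z=0
after  1: x0=0x06 x1=0x28 x2=0x39 x3=0x86 x4=0xae  N=1 Z=0
after  2: x0=0x06 x1=0x28 x2=0xae x3=0x86 x4=0xae  N=1 Z=0
after  3: x0=0x06 x1=0x28 x2=0x00 x3=0x86 x4=0xae  N=0 Z=1
after  4: x0=0x06 x1=0x28 x2=0x00 x3=0xa8 x4=0xae  N=1 Z=0
-- IRQ taken; context saved, return-PC = 5 --

SAVED = 0xa8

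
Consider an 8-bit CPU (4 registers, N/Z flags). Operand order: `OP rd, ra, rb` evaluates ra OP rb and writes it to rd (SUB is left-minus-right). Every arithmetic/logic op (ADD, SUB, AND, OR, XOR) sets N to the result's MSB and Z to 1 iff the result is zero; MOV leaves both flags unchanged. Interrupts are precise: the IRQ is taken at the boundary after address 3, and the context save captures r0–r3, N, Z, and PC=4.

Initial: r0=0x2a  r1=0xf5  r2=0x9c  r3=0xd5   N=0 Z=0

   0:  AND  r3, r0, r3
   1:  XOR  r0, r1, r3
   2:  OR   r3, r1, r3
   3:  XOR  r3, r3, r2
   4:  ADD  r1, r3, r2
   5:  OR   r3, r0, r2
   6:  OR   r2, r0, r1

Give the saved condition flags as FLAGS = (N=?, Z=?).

FLAGS = (N=0, Z=0)

after  0: r0=0x2a r1=0xf5 r2=0x9c r3=0x00  N=0 Z=1
after  1: r0=0xf5 r1=0xf5 r2=0x9c r3=0x00  N=1 Z=0
after  2: r0=0xf5 r1=0xf5 r2=0x9c r3=0xf5  N=1 Z=0
after  3: r0=0xf5 r1=0xf5 r2=0x9c r3=0x69  N=0 Z=0
-- IRQ taken; context saved, return-PC = 4 --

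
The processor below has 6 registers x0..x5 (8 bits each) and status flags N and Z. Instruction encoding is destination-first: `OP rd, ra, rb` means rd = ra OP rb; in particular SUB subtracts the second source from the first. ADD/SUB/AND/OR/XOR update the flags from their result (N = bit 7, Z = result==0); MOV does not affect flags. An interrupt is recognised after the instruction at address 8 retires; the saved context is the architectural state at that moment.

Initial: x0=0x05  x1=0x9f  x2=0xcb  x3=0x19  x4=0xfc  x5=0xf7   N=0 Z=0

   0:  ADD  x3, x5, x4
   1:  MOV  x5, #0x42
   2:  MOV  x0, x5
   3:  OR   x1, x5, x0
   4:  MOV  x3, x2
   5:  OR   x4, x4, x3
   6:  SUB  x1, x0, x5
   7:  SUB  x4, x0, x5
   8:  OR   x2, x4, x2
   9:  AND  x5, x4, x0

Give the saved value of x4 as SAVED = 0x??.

SAVED = 0x00

after  0: x0=0x05 x1=0x9f x2=0xcb x3=0xf3 x4=0xfc x5=0xf7  N=1 Z=0
after  1: x0=0x05 x1=0x9f x2=0xcb x3=0xf3 x4=0xfc x5=0x42  N=1 Z=0
after  2: x0=0x42 x1=0x9f x2=0xcb x3=0xf3 x4=0xfc x5=0x42  N=1 Z=0
after  3: x0=0x42 x1=0x42 x2=0xcb x3=0xf3 x4=0xfc x5=0x42  N=0 Z=0
after  4: x0=0x42 x1=0x42 x2=0xcb x3=0xcb x4=0xfc x5=0x42  N=0 Z=0
after  5: x0=0x42 x1=0x42 x2=0xcb x3=0xcb x4=0xff x5=0x42  N=1 Z=0
after  6: x0=0x42 x1=0x00 x2=0xcb x3=0xcb x4=0xff x5=0x42  N=0 Z=1
after  7: x0=0x42 x1=0x00 x2=0xcb x3=0xcb x4=0x00 x5=0x42  N=0 Z=1
after  8: x0=0x42 x1=0x00 x2=0xcb x3=0xcb x4=0x00 x5=0x42  N=1 Z=0
-- IRQ taken; context saved, return-PC = 9 --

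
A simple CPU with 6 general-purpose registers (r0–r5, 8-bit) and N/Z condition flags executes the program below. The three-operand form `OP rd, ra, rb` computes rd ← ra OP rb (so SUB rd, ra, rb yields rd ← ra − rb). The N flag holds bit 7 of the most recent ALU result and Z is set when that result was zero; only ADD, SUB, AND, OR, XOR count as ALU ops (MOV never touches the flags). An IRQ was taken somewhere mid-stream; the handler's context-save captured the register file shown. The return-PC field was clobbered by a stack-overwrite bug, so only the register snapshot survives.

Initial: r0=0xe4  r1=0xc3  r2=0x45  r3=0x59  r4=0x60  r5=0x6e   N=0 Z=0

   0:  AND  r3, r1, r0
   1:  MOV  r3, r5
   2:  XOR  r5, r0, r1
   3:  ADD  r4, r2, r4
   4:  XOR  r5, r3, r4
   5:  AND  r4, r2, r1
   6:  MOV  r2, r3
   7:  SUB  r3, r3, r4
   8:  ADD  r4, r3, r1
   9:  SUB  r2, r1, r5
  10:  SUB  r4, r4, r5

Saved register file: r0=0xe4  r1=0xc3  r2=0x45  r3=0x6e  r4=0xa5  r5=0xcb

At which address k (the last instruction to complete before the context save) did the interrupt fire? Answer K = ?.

K = 4

after  0: r0=0xe4 r1=0xc3 r2=0x45 r3=0xc0 r4=0x60 r5=0x6e  N=1 Z=0
after  1: r0=0xe4 r1=0xc3 r2=0x45 r3=0x6e r4=0x60 r5=0x6e  N=1 Z=0
after  2: r0=0xe4 r1=0xc3 r2=0x45 r3=0x6e r4=0x60 r5=0x27  N=0 Z=0
after  3: r0=0xe4 r1=0xc3 r2=0x45 r3=0x6e r4=0xa5 r5=0x27  N=1 Z=0
after  4: r0=0xe4 r1=0xc3 r2=0x45 r3=0x6e r4=0xa5 r5=0xcb  N=1 Z=0
-- IRQ taken; context saved, return-PC = 5 --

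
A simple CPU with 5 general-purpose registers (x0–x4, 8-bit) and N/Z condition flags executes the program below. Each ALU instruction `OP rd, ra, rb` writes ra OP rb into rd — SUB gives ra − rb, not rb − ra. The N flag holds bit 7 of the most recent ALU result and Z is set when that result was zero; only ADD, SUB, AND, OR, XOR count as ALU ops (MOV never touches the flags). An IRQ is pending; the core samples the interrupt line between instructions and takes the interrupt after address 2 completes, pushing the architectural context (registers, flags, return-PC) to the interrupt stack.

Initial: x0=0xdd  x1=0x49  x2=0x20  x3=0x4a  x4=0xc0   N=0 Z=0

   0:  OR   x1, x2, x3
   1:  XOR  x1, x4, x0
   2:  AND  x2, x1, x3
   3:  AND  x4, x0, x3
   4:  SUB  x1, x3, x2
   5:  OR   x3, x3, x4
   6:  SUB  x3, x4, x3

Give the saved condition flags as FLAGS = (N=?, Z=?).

FLAGS = (N=0, Z=0)

after  0: x0=0xdd x1=0x6a x2=0x20 x3=0x4a x4=0xc0  N=0 Z=0
after  1: x0=0xdd x1=0x1d x2=0x20 x3=0x4a x4=0xc0  N=0 Z=0
after  2: x0=0xdd x1=0x1d x2=0x08 x3=0x4a x4=0xc0  N=0 Z=0
-- IRQ taken; context saved, return-PC = 3 --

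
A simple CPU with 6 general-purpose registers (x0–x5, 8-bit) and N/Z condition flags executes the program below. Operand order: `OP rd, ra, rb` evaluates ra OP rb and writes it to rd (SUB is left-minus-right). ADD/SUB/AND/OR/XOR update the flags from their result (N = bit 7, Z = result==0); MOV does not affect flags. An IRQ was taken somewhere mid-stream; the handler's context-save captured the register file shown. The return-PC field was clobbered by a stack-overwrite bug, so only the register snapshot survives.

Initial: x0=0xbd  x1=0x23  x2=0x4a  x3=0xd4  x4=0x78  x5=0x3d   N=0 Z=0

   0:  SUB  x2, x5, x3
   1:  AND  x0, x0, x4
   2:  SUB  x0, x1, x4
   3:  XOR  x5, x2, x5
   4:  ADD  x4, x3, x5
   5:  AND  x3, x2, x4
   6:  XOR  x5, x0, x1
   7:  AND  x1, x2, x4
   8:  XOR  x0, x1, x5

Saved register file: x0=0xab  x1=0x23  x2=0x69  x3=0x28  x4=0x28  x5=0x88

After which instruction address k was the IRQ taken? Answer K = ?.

K = 6

after  0: x0=0xbd x1=0x23 x2=0x69 x3=0xd4 x4=0x78 x5=0x3d  N=0 Z=0
after  1: x0=0x38 x1=0x23 x2=0x69 x3=0xd4 x4=0x78 x5=0x3d  N=0 Z=0
after  2: x0=0xab x1=0x23 x2=0x69 x3=0xd4 x4=0x78 x5=0x3d  N=1 Z=0
after  3: x0=0xab x1=0x23 x2=0x69 x3=0xd4 x4=0x78 x5=0x54  N=0 Z=0
after  4: x0=0xab x1=0x23 x2=0x69 x3=0xd4 x4=0x28 x5=0x54  N=0 Z=0
after  5: x0=0xab x1=0x23 x2=0x69 x3=0x28 x4=0x28 x5=0x54  N=0 Z=0
after  6: x0=0xab x1=0x23 x2=0x69 x3=0x28 x4=0x28 x5=0x88  N=1 Z=0
-- IRQ taken; context saved, return-PC = 7 --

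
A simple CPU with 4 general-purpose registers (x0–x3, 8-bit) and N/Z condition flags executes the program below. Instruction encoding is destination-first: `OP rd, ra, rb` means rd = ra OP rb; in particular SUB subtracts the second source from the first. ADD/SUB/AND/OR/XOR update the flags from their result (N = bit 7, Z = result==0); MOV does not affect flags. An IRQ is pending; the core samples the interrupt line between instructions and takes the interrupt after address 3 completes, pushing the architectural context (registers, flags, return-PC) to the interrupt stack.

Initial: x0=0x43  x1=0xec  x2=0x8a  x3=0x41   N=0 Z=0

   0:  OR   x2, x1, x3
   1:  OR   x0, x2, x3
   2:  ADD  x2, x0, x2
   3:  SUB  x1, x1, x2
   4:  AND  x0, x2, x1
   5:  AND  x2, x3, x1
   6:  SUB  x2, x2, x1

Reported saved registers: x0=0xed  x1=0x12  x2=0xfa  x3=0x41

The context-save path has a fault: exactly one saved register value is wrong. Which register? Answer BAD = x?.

after  0: x0=0x43 x1=0xec x2=0xed x3=0x41  N=1 Z=0
after  1: x0=0xed x1=0xec x2=0xed x3=0x41  N=1 Z=0
after  2: x0=0xed x1=0xec x2=0xda x3=0x41  N=1 Z=0
after  3: x0=0xed x1=0x12 x2=0xda x3=0x41  N=0 Z=0
-- IRQ taken; context saved, return-PC = 4 --
mismatch: x2: reported 0xfa vs actual 0xda

BAD = x2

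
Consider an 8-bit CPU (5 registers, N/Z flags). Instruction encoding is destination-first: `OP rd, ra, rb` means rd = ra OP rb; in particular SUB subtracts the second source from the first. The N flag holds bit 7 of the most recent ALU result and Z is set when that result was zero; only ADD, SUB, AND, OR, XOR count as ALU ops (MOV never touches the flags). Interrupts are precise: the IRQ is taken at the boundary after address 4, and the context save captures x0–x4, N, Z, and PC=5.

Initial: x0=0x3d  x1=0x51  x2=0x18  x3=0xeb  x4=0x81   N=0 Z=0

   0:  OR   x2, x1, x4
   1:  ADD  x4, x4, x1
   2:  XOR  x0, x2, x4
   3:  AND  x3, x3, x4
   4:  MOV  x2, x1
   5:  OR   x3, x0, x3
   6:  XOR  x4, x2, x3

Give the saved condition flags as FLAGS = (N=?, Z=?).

FLAGS = (N=1, Z=0)

after  0: x0=0x3d x1=0x51 x2=0xd1 x3=0xeb x4=0x81  N=1 Z=0
after  1: x0=0x3d x1=0x51 x2=0xd1 x3=0xeb x4=0xd2  N=1 Z=0
after  2: x0=0x03 x1=0x51 x2=0xd1 x3=0xeb x4=0xd2  N=0 Z=0
after  3: x0=0x03 x1=0x51 x2=0xd1 x3=0xc2 x4=0xd2  N=1 Z=0
after  4: x0=0x03 x1=0x51 x2=0x51 x3=0xc2 x4=0xd2  N=1 Z=0
-- IRQ taken; context saved, return-PC = 5 --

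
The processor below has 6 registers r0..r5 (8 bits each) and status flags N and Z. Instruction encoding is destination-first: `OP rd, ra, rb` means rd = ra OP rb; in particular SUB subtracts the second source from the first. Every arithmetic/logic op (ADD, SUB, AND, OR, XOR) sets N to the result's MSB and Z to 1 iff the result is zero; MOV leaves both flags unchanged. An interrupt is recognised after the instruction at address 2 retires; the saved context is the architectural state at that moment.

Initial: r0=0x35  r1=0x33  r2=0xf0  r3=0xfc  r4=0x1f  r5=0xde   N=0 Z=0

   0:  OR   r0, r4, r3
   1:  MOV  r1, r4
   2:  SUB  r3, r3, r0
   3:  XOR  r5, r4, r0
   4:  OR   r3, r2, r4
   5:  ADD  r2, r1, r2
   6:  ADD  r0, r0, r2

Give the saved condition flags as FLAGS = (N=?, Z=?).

after  0: r0=0xff r1=0x33 r2=0xf0 r3=0xfc r4=0x1f r5=0xde  N=1 Z=0
after  1: r0=0xff r1=0x1f r2=0xf0 r3=0xfc r4=0x1f r5=0xde  N=1 Z=0
after  2: r0=0xff r1=0x1f r2=0xf0 r3=0xfd r4=0x1f r5=0xde  N=1 Z=0
-- IRQ taken; context saved, return-PC = 3 --

FLAGS = (N=1, Z=0)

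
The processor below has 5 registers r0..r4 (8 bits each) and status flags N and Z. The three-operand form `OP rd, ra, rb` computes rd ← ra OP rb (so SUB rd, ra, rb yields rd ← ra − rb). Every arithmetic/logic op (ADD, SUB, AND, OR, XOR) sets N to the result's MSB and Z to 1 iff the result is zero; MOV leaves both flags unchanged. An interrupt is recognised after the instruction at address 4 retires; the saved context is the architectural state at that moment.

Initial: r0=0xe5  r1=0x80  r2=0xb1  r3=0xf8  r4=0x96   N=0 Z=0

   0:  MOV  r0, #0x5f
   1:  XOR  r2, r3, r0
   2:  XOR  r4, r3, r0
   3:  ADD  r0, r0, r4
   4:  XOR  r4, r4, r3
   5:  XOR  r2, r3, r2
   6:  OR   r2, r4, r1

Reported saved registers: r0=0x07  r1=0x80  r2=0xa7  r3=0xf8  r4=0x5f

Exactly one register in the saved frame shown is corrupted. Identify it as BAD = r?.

after  0: r0=0x5f r1=0x80 r2=0xb1 r3=0xf8 r4=0x96  N=0 Z=0
after  1: r0=0x5f r1=0x80 r2=0xa7 r3=0xf8 r4=0x96  N=1 Z=0
after  2: r0=0x5f r1=0x80 r2=0xa7 r3=0xf8 r4=0xa7  N=1 Z=0
after  3: r0=0x06 r1=0x80 r2=0xa7 r3=0xf8 r4=0xa7  N=0 Z=0
after  4: r0=0x06 r1=0x80 r2=0xa7 r3=0xf8 r4=0x5f  N=0 Z=0
-- IRQ taken; context saved, return-PC = 5 --
mismatch: r0: reported 0x07 vs actual 0x06

BAD = r0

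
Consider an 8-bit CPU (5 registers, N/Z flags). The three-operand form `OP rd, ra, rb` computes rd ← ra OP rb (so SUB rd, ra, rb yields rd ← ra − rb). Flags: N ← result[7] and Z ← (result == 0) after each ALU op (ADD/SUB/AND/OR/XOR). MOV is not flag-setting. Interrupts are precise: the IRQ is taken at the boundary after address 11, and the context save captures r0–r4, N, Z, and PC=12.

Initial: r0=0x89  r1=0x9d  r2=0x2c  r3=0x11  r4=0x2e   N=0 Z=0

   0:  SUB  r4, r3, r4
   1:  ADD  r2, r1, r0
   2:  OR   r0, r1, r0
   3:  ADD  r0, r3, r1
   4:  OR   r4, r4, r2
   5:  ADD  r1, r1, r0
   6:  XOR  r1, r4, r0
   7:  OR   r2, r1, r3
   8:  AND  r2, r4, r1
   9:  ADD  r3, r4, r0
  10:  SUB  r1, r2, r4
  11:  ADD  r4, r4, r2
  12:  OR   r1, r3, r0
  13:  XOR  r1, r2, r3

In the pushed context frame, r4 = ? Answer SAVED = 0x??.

SAVED = 0x28

after  0: r0=0x89 r1=0x9d r2=0x2c r3=0x11 r4=0xe3  N=1 Z=0
after  1: r0=0x89 r1=0x9d r2=0x26 r3=0x11 r4=0xe3  N=0 Z=0
after  2: r0=0x9d r1=0x9d r2=0x26 r3=0x11 r4=0xe3  N=1 Z=0
after  3: r0=0xae r1=0x9d r2=0x26 r3=0x11 r4=0xe3  N=1 Z=0
after  4: r0=0xae r1=0x9d r2=0x26 r3=0x11 r4=0xe7  N=1 Z=0
after  5: r0=0xae r1=0x4b r2=0x26 r3=0x11 r4=0xe7  N=0 Z=0
after  6: r0=0xae r1=0x49 r2=0x26 r3=0x11 r4=0xe7  N=0 Z=0
after  7: r0=0xae r1=0x49 r2=0x59 r3=0x11 r4=0xe7  N=0 Z=0
after  8: r0=0xae r1=0x49 r2=0x41 r3=0x11 r4=0xe7  N=0 Z=0
after  9: r0=0xae r1=0x49 r2=0x41 r3=0x95 r4=0xe7  N=1 Z=0
after 10: r0=0xae r1=0x5a r2=0x41 r3=0x95 r4=0xe7  N=0 Z=0
after 11: r0=0xae r1=0x5a r2=0x41 r3=0x95 r4=0x28  N=0 Z=0
-- IRQ taken; context saved, return-PC = 12 --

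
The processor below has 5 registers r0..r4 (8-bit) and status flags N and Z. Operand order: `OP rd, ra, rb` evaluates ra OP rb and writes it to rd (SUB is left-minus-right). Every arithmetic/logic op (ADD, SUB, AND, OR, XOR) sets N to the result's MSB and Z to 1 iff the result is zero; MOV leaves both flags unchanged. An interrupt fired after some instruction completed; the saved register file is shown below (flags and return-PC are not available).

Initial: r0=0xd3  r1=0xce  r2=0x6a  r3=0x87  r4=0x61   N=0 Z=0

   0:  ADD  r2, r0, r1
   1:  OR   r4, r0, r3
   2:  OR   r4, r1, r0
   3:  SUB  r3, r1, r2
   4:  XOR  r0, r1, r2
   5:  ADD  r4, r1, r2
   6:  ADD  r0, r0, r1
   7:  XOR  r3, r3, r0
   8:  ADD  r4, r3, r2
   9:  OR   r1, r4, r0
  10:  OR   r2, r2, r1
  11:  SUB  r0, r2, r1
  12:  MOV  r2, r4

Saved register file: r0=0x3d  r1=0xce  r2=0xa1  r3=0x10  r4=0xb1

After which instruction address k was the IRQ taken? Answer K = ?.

K = 8

after  0: r0=0xd3 r1=0xce r2=0xa1 r3=0x87 r4=0x61  N=1 Z=0
after  1: r0=0xd3 r1=0xce r2=0xa1 r3=0x87 r4=0xd7  N=1 Z=0
after  2: r0=0xd3 r1=0xce r2=0xa1 r3=0x87 r4=0xdf  N=1 Z=0
after  3: r0=0xd3 r1=0xce r2=0xa1 r3=0x2d r4=0xdf  N=0 Z=0
after  4: r0=0x6f r1=0xce r2=0xa1 r3=0x2d r4=0xdf  N=0 Z=0
after  5: r0=0x6f r1=0xce r2=0xa1 r3=0x2d r4=0x6f  N=0 Z=0
after  6: r0=0x3d r1=0xce r2=0xa1 r3=0x2d r4=0x6f  N=0 Z=0
after  7: r0=0x3d r1=0xce r2=0xa1 r3=0x10 r4=0x6f  N=0 Z=0
after  8: r0=0x3d r1=0xce r2=0xa1 r3=0x10 r4=0xb1  N=1 Z=0
-- IRQ taken; context saved, return-PC = 9 --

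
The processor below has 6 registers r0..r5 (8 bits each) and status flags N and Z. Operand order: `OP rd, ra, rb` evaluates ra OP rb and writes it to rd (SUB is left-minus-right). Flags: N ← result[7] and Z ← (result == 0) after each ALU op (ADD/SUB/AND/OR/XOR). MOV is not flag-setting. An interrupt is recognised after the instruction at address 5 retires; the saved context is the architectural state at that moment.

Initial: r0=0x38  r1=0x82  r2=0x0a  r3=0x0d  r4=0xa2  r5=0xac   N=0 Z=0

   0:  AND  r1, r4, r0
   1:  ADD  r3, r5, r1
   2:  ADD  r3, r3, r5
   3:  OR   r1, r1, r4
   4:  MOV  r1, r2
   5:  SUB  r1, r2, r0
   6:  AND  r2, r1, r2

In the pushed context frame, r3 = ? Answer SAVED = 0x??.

after  0: r0=0x38 r1=0x20 r2=0x0a r3=0x0d r4=0xa2 r5=0xac  N=0 Z=0
after  1: r0=0x38 r1=0x20 r2=0x0a r3=0xcc r4=0xa2 r5=0xac  N=1 Z=0
after  2: r0=0x38 r1=0x20 r2=0x0a r3=0x78 r4=0xa2 r5=0xac  N=0 Z=0
after  3: r0=0x38 r1=0xa2 r2=0x0a r3=0x78 r4=0xa2 r5=0xac  N=1 Z=0
after  4: r0=0x38 r1=0x0a r2=0x0a r3=0x78 r4=0xa2 r5=0xac  N=1 Z=0
after  5: r0=0x38 r1=0xd2 r2=0x0a r3=0x78 r4=0xa2 r5=0xac  N=1 Z=0
-- IRQ taken; context saved, return-PC = 6 --

SAVED = 0x78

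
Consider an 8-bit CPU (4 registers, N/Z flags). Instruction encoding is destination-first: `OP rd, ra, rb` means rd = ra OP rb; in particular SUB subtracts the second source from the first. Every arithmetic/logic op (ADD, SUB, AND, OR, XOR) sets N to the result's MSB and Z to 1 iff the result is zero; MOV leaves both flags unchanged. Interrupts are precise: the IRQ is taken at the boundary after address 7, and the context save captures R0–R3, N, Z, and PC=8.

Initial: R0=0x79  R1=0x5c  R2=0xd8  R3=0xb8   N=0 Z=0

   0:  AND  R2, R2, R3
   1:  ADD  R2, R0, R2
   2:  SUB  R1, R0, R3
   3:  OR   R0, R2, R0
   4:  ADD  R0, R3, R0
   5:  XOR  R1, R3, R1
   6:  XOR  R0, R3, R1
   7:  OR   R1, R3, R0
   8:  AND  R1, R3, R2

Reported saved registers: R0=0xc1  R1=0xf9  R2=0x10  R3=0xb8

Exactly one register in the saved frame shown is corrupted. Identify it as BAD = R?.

BAD = R2

after  0: R0=0x79 R1=0x5c R2=0x98 R3=0xb8  N=1 Z=0
after  1: R0=0x79 R1=0x5c R2=0x11 R3=0xb8  N=0 Z=0
after  2: R0=0x79 R1=0xc1 R2=0x11 R3=0xb8  N=1 Z=0
after  3: R0=0x79 R1=0xc1 R2=0x11 R3=0xb8  N=0 Z=0
after  4: R0=0x31 R1=0xc1 R2=0x11 R3=0xb8  N=0 Z=0
after  5: R0=0x31 R1=0x79 R2=0x11 R3=0xb8  N=0 Z=0
after  6: R0=0xc1 R1=0x79 R2=0x11 R3=0xb8  N=1 Z=0
after  7: R0=0xc1 R1=0xf9 R2=0x11 R3=0xb8  N=1 Z=0
-- IRQ taken; context saved, return-PC = 8 --
mismatch: R2: reported 0x10 vs actual 0x11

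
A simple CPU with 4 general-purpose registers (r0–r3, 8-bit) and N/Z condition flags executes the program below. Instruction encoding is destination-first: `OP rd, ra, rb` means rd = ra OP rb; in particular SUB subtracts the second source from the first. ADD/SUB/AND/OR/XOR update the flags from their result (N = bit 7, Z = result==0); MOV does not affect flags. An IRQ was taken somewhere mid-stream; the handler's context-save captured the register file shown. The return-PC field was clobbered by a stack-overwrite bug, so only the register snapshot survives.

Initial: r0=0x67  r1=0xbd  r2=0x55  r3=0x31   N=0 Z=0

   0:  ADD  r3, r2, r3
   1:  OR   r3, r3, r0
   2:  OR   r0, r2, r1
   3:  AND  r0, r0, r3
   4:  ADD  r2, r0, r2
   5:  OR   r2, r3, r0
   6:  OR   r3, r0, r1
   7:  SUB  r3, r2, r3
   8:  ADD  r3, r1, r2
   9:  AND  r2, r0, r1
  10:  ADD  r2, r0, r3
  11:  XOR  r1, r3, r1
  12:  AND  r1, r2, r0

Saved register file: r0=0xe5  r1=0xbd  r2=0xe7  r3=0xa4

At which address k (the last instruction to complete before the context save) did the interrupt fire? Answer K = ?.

K = 8

after  0: r0=0x67 r1=0xbd r2=0x55 r3=0x86  N=1 Z=0
after  1: r0=0x67 r1=0xbd r2=0x55 r3=0xe7  N=1 Z=0
after  2: r0=0xfd r1=0xbd r2=0x55 r3=0xe7  N=1 Z=0
after  3: r0=0xe5 r1=0xbd r2=0x55 r3=0xe7  N=1 Z=0
after  4: r0=0xe5 r1=0xbd r2=0x3a r3=0xe7  N=0 Z=0
after  5: r0=0xe5 r1=0xbd r2=0xe7 r3=0xe7  N=1 Z=0
after  6: r0=0xe5 r1=0xbd r2=0xe7 r3=0xfd  N=1 Z=0
after  7: r0=0xe5 r1=0xbd r2=0xe7 r3=0xea  N=1 Z=0
after  8: r0=0xe5 r1=0xbd r2=0xe7 r3=0xa4  N=1 Z=0
-- IRQ taken; context saved, return-PC = 9 --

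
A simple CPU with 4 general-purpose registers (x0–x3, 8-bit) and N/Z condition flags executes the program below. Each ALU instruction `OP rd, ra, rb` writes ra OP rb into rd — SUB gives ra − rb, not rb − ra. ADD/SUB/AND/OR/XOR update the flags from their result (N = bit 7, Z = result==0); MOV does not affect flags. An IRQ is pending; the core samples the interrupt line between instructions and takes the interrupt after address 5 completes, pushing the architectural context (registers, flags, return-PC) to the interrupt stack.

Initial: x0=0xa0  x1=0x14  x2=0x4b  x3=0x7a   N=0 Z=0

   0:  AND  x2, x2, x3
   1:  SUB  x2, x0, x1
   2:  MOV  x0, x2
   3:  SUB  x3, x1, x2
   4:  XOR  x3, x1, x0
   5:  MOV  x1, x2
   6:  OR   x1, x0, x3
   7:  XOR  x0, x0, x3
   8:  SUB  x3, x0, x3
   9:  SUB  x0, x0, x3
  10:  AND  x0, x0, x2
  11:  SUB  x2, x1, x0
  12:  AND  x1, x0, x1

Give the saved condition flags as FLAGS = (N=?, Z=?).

FLAGS = (N=1, Z=0)

after  0: x0=0xa0 x1=0x14 x2=0x4a x3=0x7a  N=0 Z=0
after  1: x0=0xa0 x1=0x14 x2=0x8c x3=0x7a  N=1 Z=0
after  2: x0=0x8c x1=0x14 x2=0x8c x3=0x7a  N=1 Z=0
after  3: x0=0x8c x1=0x14 x2=0x8c x3=0x88  N=1 Z=0
after  4: x0=0x8c x1=0x14 x2=0x8c x3=0x98  N=1 Z=0
after  5: x0=0x8c x1=0x8c x2=0x8c x3=0x98  N=1 Z=0
-- IRQ taken; context saved, return-PC = 6 --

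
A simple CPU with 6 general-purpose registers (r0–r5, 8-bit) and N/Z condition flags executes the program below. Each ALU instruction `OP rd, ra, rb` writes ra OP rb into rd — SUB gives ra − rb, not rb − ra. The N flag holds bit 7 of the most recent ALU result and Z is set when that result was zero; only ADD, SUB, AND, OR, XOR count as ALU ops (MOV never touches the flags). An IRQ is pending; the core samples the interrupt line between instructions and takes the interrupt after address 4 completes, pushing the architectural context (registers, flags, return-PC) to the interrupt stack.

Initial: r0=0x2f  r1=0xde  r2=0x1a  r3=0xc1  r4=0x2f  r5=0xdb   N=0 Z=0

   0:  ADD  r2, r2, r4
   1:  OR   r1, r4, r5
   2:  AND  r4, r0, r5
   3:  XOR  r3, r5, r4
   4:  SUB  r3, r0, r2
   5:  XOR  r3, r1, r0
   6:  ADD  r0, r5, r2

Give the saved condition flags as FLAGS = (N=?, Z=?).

after  0: r0=0x2f r1=0xde r2=0x49 r3=0xc1 r4=0x2f r5=0xdb  N=0 Z=0
after  1: r0=0x2f r1=0xff r2=0x49 r3=0xc1 r4=0x2f r5=0xdb  N=1 Z=0
after  2: r0=0x2f r1=0xff r2=0x49 r3=0xc1 r4=0x0b r5=0xdb  N=0 Z=0
after  3: r0=0x2f r1=0xff r2=0x49 r3=0xd0 r4=0x0b r5=0xdb  N=1 Z=0
after  4: r0=0x2f r1=0xff r2=0x49 r3=0xe6 r4=0x0b r5=0xdb  N=1 Z=0
-- IRQ taken; context saved, return-PC = 5 --

FLAGS = (N=1, Z=0)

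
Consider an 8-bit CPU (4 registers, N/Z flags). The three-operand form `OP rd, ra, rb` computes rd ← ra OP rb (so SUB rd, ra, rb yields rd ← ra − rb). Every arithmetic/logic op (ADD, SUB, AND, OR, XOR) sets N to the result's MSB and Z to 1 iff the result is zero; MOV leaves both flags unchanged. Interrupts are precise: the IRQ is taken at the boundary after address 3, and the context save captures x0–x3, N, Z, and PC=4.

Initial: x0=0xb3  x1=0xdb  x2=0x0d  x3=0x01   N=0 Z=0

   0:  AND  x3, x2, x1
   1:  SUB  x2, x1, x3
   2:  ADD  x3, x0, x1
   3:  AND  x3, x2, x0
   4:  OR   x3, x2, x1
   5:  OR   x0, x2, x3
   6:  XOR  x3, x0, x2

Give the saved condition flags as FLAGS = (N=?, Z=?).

after  0: x0=0xb3 x1=0xdb x2=0x0d x3=0x09  N=0 Z=0
after  1: x0=0xb3 x1=0xdb x2=0xd2 x3=0x09  N=1 Z=0
after  2: x0=0xb3 x1=0xdb x2=0xd2 x3=0x8e  N=1 Z=0
after  3: x0=0xb3 x1=0xdb x2=0xd2 x3=0x92  N=1 Z=0
-- IRQ taken; context saved, return-PC = 4 --

FLAGS = (N=1, Z=0)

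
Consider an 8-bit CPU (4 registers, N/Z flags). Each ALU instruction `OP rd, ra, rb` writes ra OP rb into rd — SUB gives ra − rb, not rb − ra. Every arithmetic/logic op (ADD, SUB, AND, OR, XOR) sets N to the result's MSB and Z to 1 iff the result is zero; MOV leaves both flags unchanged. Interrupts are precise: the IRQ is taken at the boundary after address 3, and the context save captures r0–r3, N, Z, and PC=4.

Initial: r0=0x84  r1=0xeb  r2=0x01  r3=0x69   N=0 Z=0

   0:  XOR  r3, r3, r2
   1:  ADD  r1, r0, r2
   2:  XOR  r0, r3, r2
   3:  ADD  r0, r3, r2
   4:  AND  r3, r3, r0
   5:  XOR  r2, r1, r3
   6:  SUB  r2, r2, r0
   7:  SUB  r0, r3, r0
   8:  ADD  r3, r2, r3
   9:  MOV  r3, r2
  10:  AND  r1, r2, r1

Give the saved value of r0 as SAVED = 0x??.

after  0: r0=0x84 r1=0xeb r2=0x01 r3=0x68  N=0 Z=0
after  1: r0=0x84 r1=0x85 r2=0x01 r3=0x68  N=1 Z=0
after  2: r0=0x69 r1=0x85 r2=0x01 r3=0x68  N=0 Z=0
after  3: r0=0x69 r1=0x85 r2=0x01 r3=0x68  N=0 Z=0
-- IRQ taken; context saved, return-PC = 4 --

SAVED = 0x69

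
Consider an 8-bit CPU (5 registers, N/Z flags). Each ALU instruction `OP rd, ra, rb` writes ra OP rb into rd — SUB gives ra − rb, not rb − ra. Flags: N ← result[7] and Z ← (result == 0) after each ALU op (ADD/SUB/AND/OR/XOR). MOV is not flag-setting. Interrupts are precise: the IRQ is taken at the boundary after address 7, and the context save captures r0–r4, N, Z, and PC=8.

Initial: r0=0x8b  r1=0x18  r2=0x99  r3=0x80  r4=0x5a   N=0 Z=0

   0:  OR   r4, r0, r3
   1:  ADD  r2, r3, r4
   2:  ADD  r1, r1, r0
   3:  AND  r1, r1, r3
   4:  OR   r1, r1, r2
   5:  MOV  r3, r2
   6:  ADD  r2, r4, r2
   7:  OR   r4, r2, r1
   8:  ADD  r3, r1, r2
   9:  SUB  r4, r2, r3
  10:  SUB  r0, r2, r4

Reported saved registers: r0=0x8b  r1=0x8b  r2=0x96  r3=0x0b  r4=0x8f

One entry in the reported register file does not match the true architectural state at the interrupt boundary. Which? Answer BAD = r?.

after  0: r0=0x8b r1=0x18 r2=0x99 r3=0x80 r4=0x8b  N=1 Z=0
after  1: r0=0x8b r1=0x18 r2=0x0b r3=0x80 r4=0x8b  N=0 Z=0
after  2: r0=0x8b r1=0xa3 r2=0x0b r3=0x80 r4=0x8b  N=1 Z=0
after  3: r0=0x8b r1=0x80 r2=0x0b r3=0x80 r4=0x8b  N=1 Z=0
after  4: r0=0x8b r1=0x8b r2=0x0b r3=0x80 r4=0x8b  N=1 Z=0
after  5: r0=0x8b r1=0x8b r2=0x0b r3=0x0b r4=0x8b  N=1 Z=0
after  6: r0=0x8b r1=0x8b r2=0x96 r3=0x0b r4=0x8b  N=1 Z=0
after  7: r0=0x8b r1=0x8b r2=0x96 r3=0x0b r4=0x9f  N=1 Z=0
-- IRQ taken; context saved, return-PC = 8 --
mismatch: r4: reported 0x8f vs actual 0x9f

BAD = r4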